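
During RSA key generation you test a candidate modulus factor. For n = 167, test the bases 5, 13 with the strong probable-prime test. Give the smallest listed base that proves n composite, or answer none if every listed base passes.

n − 1 = 166 = 2^1 · 83, so s = 1 and d = 83.
Base 5: x_0 = 5^83 mod 167 = 166. x_0 = 166 ≡ −1, so 5 is not a witness.
Base 13: x_0 = 13^83 mod 167 = 166. x_0 = 166 ≡ −1, so 13 is not a witness.
No listed base is a witness for 167.

none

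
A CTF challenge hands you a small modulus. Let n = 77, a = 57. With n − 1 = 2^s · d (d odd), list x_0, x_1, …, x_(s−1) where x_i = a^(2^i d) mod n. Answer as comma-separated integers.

50, 36

n − 1 = 76 = 2^2 · 19, so s = 2 and d = 19.
x_0 = 57^19 mod 77 = 50.
x_1 = 50^2 mod 77 = 36.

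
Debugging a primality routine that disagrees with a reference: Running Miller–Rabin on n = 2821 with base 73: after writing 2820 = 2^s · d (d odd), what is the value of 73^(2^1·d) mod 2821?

n − 1 = 2820 = 2^2 · 705, so s = 2 and d = 705.
By repeated squaring, 73^705 ≡ 216 (mod 2821).
x_0 = 216.
x_1 = 216^2 mod 2821 = 1520.

1520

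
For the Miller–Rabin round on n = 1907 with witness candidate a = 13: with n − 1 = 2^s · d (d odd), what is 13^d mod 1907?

n − 1 = 1906 = 2^1 · 953, so s = 1 and d = 953.
13^953 mod 1907 = 1.

1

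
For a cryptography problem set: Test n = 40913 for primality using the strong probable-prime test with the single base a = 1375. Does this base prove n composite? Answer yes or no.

n − 1 = 40912 = 2^4 · 2557, so s = 4 and d = 2557.
Repeated squaring mod 40913: 1375^1 ≡ 1375, 1375^2 ≡ 8627, 1375^4 ≡ 4382, 1375^8 ≡ 13727, 1375^16 ≡ 26164, 1375^32 ≡ 39493, 1375^64 ≡ 11663, 1375^128 ≡ 30757, 1375^256 ≡ 2663, 1375^512 ≡ 13620, 1375^1024 ≡ 4858, 1375^2048 ≡ 34276.
2557 = 2048 + 256 + 128 + 64 + 32 + 16 + 8 + 4 + 1, so 1375^2557 ≡ 34276·2663·30757·11663·39493·26164·13727·4382·1375 ≡ 28685 (mod 40913).
x_0 = 1375^2557 mod 40913 = 28685.
x_0 is neither 1 nor 40912, so continue squaring.
x_1 = 28685^2 mod 40913 = 27882.
x_2 = 27882^2 mod 40913 = 18011.
x_3 = 18011^2 mod 40913 = 37857.
Reached i = s−1 = 3 without hitting −1: 1375 is a Miller–Rabin witness and 40913 is composite.

yes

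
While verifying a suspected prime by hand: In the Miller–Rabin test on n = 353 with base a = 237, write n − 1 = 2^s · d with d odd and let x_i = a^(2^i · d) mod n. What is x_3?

n − 1 = 352 = 2^5 · 11, so s = 5 and d = 11.
x_0 = 237^11 mod 353 = 70.
x_1 = 70^2 mod 353 = 311.
x_2 = 311^2 mod 353 = 352.
x_3 = 352^2 mod 353 = 1.

1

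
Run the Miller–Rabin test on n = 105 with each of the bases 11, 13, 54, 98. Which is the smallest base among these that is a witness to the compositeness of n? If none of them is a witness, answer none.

11

n − 1 = 104 = 2^3 · 13, so s = 3 and d = 13.
Base 11: x_0 = 11^13 mod 105 = 11. x_0 is neither 1 nor 104, so continue squaring. x_1 = 11^2 mod 105 = 16. x_2 = 16^2 mod 105 = 46. Reached i = s−1 = 2 without hitting −1: 11 is a Miller–Rabin witness and 105 is composite.
Base 13: x_0 = 13^13 mod 105 = 13. x_0 is neither 1 nor 104, so continue squaring. x_1 = 13^2 mod 105 = 64. x_2 = 64^2 mod 105 = 1. x_2 = 1 but x_1 ≠ ±1, a nontrivial square root of 1 — 13 is a witness and 105 is composite.
Base 54: x_0 = 54^13 mod 105 = 54. x_0 is neither 1 nor 104, so continue squaring. x_1 = 54^2 mod 105 = 81. x_2 = 81^2 mod 105 = 51. Reached i = s−1 = 2 without hitting −1: 54 is a Miller–Rabin witness and 105 is composite.
Base 98: x_0 = 98^13 mod 105 = 98. x_0 is neither 1 nor 104, so continue squaring. x_1 = 98^2 mod 105 = 49. x_2 = 49^2 mod 105 = 91. Reached i = s−1 = 2 without hitting −1: 98 is a Miller–Rabin witness and 105 is composite.
The smallest witness among the given bases is 11.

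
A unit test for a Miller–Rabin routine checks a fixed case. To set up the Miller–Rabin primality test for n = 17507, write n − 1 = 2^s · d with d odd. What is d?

Halving: 17506 → 8753; 8753 is odd.
So 17506 = 2^1 · 8753.

8753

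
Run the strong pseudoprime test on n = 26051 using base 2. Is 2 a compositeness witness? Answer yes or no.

yes

n − 1 = 26050 = 2^1 · 13025, so s = 1 and d = 13025.
x_0 = 2^13025 mod 26051 = 18117.
x_0 ∉ {1, 26050} and s = 1, so 2 is a Miller–Rabin witness and 26051 is composite.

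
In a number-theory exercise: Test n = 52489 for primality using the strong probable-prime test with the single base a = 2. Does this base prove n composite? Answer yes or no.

no

n − 1 = 52488 = 2^3 · 6561, so s = 3 and d = 6561.
x_0 = 2^6561 mod 52489 = 52488.
x_0 = 52488 ≡ −1, so 2 is not a witness.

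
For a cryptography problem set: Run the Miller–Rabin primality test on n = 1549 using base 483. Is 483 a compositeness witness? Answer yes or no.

n − 1 = 1548 = 2^2 · 387, so s = 2 and d = 387.
x_0 = 483^387 mod 1549 = 1548.
x_0 = 1548 ≡ −1, so 483 is not a witness.

no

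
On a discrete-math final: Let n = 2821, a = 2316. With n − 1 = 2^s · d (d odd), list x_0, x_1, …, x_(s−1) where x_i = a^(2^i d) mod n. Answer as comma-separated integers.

n − 1 = 2820 = 2^2 · 705, so s = 2 and d = 705.
x_0 = 2316^705 mod 2821 = 1084.
x_1 = 1084^2 mod 2821 = 1520.

1084, 1520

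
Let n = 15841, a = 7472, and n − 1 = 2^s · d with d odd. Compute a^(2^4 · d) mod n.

1

n − 1 = 15840 = 2^5 · 495, so s = 5 and d = 495.
x_0 = 7472^495 mod 15841 = 6852.
x_1 = 6852^2 mod 15841 = 13021.
x_2 = 13021^2 mod 15841 = 218.
x_3 = 218^2 mod 15841 = 1.
x_4 = 1^2 mod 15841 = 1.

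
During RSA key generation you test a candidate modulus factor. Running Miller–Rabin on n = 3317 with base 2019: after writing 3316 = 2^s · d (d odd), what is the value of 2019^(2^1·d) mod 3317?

3040

n − 1 = 3316 = 2^2 · 829, so s = 2 and d = 829.
x_0 = 2019^829 mod 3317 = 1682.
x_1 = 1682^2 mod 3317 = 3040.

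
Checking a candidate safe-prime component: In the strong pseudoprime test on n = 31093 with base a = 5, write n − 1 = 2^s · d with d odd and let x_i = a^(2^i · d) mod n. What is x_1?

16958

n − 1 = 31092 = 2^2 · 7773, so s = 2 and d = 7773.
By repeated squaring, 5^7773 ≡ 12277 (mod 31093).
x_0 = 12277.
x_1 = 12277^2 mod 31093 = 16958.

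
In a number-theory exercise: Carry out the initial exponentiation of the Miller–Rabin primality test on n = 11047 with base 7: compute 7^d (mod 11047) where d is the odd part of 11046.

n − 1 = 11046 = 2^1 · 5523, so s = 1 and d = 5523.
Repeated squaring mod 11047: 7^1 ≡ 7, 7^2 ≡ 49, 7^4 ≡ 2401, 7^8 ≡ 9314, 7^16 ≡ 9552, 7^32 ≡ 3531, 7^64 ≡ 6945, 7^128 ≡ 1823, 7^256 ≡ 9229, 7^512 ≡ 2071, 7^1024 ≡ 2805, 7^2048 ≡ 2561, 7^4096 ≡ 7850.
5523 = 4096 + 1024 + 256 + 128 + 16 + 2 + 1, so 7^5523 ≡ 7850·2805·9229·1823·9552·49·7 ≡ 11046 (mod 11047).

11046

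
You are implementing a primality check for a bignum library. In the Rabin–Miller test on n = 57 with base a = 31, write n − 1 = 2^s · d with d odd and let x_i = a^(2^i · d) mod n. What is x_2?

n − 1 = 56 = 2^3 · 7, so s = 3 and d = 7.
x_0 = 31^7 mod 57 = 31.
x_1 = 31^2 mod 57 = 49.
x_2 = 49^2 mod 57 = 7.

7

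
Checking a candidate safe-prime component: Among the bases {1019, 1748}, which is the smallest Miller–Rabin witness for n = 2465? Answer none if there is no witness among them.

1748

n − 1 = 2464 = 2^5 · 77, so s = 5 and d = 77.
Base 1019: x_0 = 1019^77 mod 2465 = 2464. x_0 = 2464 ≡ −1, so 1019 is not a witness.
Base 1748: x_0 = 1748^77 mod 2465 = 1433. x_0 is neither 1 nor 2464, so continue squaring. x_1 = 1433^2 mod 2465 = 144. x_2 = 144^2 mod 2465 = 1016. x_3 = 1016^2 mod 2465 = 1886. x_4 = 1886^2 mod 2465 = 1. x_4 = 1 but x_3 ≠ ±1, a nontrivial square root of 1 — 1748 is a witness and 2465 is composite.
The smallest witness among the given bases is 1748.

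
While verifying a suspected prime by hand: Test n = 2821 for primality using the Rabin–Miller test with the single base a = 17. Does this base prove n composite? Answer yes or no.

no

n − 1 = 2820 = 2^2 · 705, so s = 2 and d = 705.
x_0 = 17^705 mod 2821 = 2820.
x_0 = 2820 ≡ −1, so 17 is not a witness.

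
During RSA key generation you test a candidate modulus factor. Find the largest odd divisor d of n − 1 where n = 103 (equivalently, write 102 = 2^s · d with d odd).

Halving: 102 → 51; 51 is odd.
So 102 = 2^1 · 51.

51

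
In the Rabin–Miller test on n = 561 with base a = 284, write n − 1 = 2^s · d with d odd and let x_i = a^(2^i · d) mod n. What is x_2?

463

n − 1 = 560 = 2^4 · 35, so s = 4 and d = 35.
x_0 = 284^35 mod 561 = 419.
x_1 = 419^2 mod 561 = 529.
x_2 = 529^2 mod 561 = 463.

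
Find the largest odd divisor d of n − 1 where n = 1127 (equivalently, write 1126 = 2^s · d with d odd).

563

Halving: 1126 → 563; 563 is odd.
So 1126 = 2^1 · 563.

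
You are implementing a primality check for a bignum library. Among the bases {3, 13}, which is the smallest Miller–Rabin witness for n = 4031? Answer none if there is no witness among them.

n − 1 = 4030 = 2^1 · 2015, so s = 1 and d = 2015.
Base 3: x_0 = 3^2015 mod 4031 = 3635. x_0 ∉ {1, 4030} and s = 1, so 3 is a Miller–Rabin witness and 4031 is composite.
Base 13: x_0 = 13^2015 mod 4031 = 1459. x_0 ∉ {1, 4030} and s = 1, so 13 is a Miller–Rabin witness and 4031 is composite.
The smallest witness among the given bases is 3.

3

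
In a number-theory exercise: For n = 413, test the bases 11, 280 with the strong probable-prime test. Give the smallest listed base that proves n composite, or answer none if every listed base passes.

11

n − 1 = 412 = 2^2 · 103, so s = 2 and d = 103.
Base 11: x_0 = 11^103 mod 413 = 165. x_0 is neither 1 nor 412, so continue squaring. x_1 = 165^2 mod 413 = 380. Reached i = s−1 = 1 without hitting −1: 11 is a Miller–Rabin witness and 413 is composite.
Base 280: x_0 = 280^103 mod 413 = 273. x_0 is neither 1 nor 412, so continue squaring. x_1 = 273^2 mod 413 = 189. Reached i = s−1 = 1 without hitting −1: 280 is a Miller–Rabin witness and 413 is composite.
The smallest witness among the given bases is 11.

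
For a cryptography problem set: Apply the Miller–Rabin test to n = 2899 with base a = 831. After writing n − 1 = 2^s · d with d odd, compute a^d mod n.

1312

n − 1 = 2898 = 2^1 · 1449, so s = 1 and d = 1449.
Repeated squaring mod 2899: 831^1 ≡ 831, 831^2 ≡ 599, 831^4 ≡ 2224, 831^8 ≡ 482, 831^16 ≡ 404, 831^32 ≡ 872, 831^64 ≡ 846, 831^128 ≡ 2562, 831^256 ≡ 508, 831^512 ≡ 53, 831^1024 ≡ 2809.
1449 = 1024 + 256 + 128 + 32 + 8 + 1, so 831^1449 ≡ 2809·508·2562·872·482·831 ≡ 1312 (mod 2899).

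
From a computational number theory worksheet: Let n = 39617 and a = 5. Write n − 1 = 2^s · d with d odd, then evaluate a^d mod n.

n − 1 = 39616 = 2^6 · 619, so s = 6 and d = 619.
Repeated squaring mod 39617: 5^1 ≡ 5, 5^2 ≡ 25, 5^4 ≡ 625, 5^8 ≡ 34072, 5^16 ≡ 4233, 5^32 ≡ 11405, 5^64 ≡ 11414, 5^128 ≡ 18700, 5^256 ≡ 30358, 5^512 ≡ 37510.
619 = 512 + 64 + 32 + 8 + 2 + 1, so 5^619 ≡ 37510·11414·11405·34072·25·5 ≡ 6169 (mod 39617).

6169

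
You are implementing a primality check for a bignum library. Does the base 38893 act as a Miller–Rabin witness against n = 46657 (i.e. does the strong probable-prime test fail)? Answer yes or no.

n − 1 = 46656 = 2^6 · 729, so s = 6 and d = 729.
x_0 = 38893^729 mod 46657 = 28274.
x_0 is neither 1 nor 46656, so continue squaring.
x_1 = 28274^2 mod 46657 = 44695.
x_2 = 44695^2 mod 46657 = 23570.
x_3 = 23570^2 mod 46657 = 1.
x_3 = 1 but x_2 ≠ ±1, a nontrivial square root of 1 — 38893 is a witness and 46657 is composite.

yes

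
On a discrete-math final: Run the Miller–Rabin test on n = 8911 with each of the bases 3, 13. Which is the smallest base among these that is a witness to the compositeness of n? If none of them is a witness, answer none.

none

n − 1 = 8910 = 2^1 · 4455, so s = 1 and d = 4455.
Base 3: x_0 = 3^4455 mod 8911 = 8910. x_0 = 8910 ≡ −1, so 3 is not a witness.
Base 13: x_0 = 13^4455 mod 8911 = 8910. x_0 = 8910 ≡ −1, so 13 is not a witness.
No listed base is a witness for 8911.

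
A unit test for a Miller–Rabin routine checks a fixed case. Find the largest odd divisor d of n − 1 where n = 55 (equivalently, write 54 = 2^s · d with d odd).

27

Halving: 54 → 27; 27 is odd.
So 54 = 2^1 · 27.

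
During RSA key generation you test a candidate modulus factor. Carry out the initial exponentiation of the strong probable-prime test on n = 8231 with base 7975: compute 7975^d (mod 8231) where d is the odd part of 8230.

n − 1 = 8230 = 2^1 · 4115, so s = 1 and d = 4115.
By repeated squaring, 7975^4115 ≡ 8230 (mod 8231).

8230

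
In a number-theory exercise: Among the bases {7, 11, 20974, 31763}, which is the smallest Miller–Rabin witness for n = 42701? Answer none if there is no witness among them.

n − 1 = 42700 = 2^2 · 10675, so s = 2 and d = 10675.
Base 7: x_0 = 7^10675 mod 42701 = 1. x_0 = 1, so 7 is not a witness.
Base 11: x_0 = 11^10675 mod 42701 = 27912. x_0 is neither 1 nor 42700, so continue squaring. x_1 = 27912^2 mod 42701 = 42700. x_1 ≡ −1, so 11 is not a witness.
Base 20974: x_0 = 20974^10675 mod 42701 = 1. x_0 = 1, so 20974 is not a witness.
Base 31763: x_0 = 31763^10675 mod 42701 = 42700. x_0 = 42700 ≡ −1, so 31763 is not a witness.
No listed base is a witness for 42701.

none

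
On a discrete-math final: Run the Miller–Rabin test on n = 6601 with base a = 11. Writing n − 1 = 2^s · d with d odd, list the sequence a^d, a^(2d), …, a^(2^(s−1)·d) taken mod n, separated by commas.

n − 1 = 6600 = 2^3 · 825, so s = 3 and d = 825.
x_0 = 11^825 mod 6601 = 3564.
x_1 = 3564^2 mod 6601 = 1772.
x_2 = 1772^2 mod 6601 = 4509.

3564, 1772, 4509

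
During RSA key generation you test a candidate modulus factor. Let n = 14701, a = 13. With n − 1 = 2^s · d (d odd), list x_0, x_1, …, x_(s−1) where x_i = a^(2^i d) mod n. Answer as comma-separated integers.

n − 1 = 14700 = 2^2 · 3675, so s = 2 and d = 3675.
x_0 = 13^3675 mod 14701 = 13299.
x_1 = 13299^2 mod 14701 = 10371.

13299, 10371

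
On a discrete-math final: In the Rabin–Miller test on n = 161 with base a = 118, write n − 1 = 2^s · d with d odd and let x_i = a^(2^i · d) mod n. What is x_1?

8

n − 1 = 160 = 2^5 · 5, so s = 5 and d = 5.
x_0 = 118^5 mod 161 = 13.
x_1 = 13^2 mod 161 = 8.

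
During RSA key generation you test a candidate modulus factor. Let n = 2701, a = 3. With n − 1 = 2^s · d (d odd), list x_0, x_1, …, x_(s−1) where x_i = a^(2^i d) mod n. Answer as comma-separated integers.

2071, 2554

n − 1 = 2700 = 2^2 · 675, so s = 2 and d = 675.
x_0 = 3^675 mod 2701 = 2071.
x_1 = 2071^2 mod 2701 = 2554.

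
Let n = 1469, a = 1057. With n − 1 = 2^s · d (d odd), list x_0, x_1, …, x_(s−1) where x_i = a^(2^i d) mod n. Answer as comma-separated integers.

n − 1 = 1468 = 2^2 · 367, so s = 2 and d = 367.
x_0 = 1057^367 mod 1469 = 1421.
x_1 = 1421^2 mod 1469 = 835.

1421, 835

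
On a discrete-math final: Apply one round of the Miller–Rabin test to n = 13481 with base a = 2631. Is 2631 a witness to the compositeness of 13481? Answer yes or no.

n − 1 = 13480 = 2^3 · 1685, so s = 3 and d = 1685.
x_0 = 2631^1685 mod 13481 = 10808.
x_0 is neither 1 nor 13480, so continue squaring.
x_1 = 10808^2 mod 13481 = 13480.
x_1 ≡ −1, so 2631 is not a witness.

no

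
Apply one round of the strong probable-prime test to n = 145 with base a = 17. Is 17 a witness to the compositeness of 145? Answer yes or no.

no

n − 1 = 144 = 2^4 · 9, so s = 4 and d = 9.
By repeated squaring, 17^9 ≡ 17 (mod 145).
x_0 = 17^9 mod 145 = 17.
x_0 is neither 1 nor 144, so continue squaring.
x_1 = 17^2 mod 145 = 144.
x_1 ≡ −1, so 17 is not a witness.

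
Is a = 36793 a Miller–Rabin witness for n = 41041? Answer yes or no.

no

n − 1 = 41040 = 2^4 · 2565, so s = 4 and d = 2565.
x_0 = 36793^2565 mod 41041 = 1.
x_0 = 1, so 36793 is not a witness.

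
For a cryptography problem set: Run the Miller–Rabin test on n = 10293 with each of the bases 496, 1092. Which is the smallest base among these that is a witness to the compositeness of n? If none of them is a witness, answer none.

496

n − 1 = 10292 = 2^2 · 2573, so s = 2 and d = 2573.
Base 496: x_0 = 496^2573 mod 10293 = 9094. x_0 is neither 1 nor 10292, so continue squaring. x_1 = 9094^2 mod 10293 = 6874. Reached i = s−1 = 1 without hitting −1: 496 is a Miller–Rabin witness and 10293 is composite.
Base 1092: x_0 = 1092^2573 mod 10293 = 633. x_0 is neither 1 nor 10292, so continue squaring. x_1 = 633^2 mod 10293 = 9555. Reached i = s−1 = 1 without hitting −1: 1092 is a Miller–Rabin witness and 10293 is composite.
The smallest witness among the given bases is 496.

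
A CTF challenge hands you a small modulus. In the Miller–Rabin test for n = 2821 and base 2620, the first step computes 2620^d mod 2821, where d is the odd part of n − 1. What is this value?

1737

n − 1 = 2820 = 2^2 · 705, so s = 2 and d = 705.
2620^705 mod 2821 = 1737.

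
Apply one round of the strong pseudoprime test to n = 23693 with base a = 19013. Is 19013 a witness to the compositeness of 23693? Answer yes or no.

yes

n − 1 = 23692 = 2^2 · 5923, so s = 2 and d = 5923.
Repeated squaring mod 23693: 19013^1 ≡ 19013, 19013^2 ≡ 10068, 19013^4 ≡ 5970, 19013^8 ≡ 6628, 19013^16 ≡ 3562, 19013^32 ≡ 12089, 19013^64 ≡ 5497, 19013^128 ≡ 8434, 19013^256 ≡ 5970, 19013^512 ≡ 6628, 19013^1024 ≡ 3562, 19013^2048 ≡ 12089, 19013^4096 ≡ 5497.
5923 = 4096 + 1024 + 512 + 256 + 32 + 2 + 1, so 19013^5923 ≡ 5497·3562·6628·5970·12089·10068·19013 ≡ 8392 (mod 23693).
x_0 = 19013^5923 mod 23693 = 8392.
x_0 is neither 1 nor 23692, so continue squaring.
x_1 = 8392^2 mod 23693 = 10068.
Reached i = s−1 = 1 without hitting −1: 19013 is a Miller–Rabin witness and 23693 is composite.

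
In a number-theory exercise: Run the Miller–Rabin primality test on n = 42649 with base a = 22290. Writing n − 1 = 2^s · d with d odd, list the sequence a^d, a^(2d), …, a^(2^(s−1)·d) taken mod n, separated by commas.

n − 1 = 42648 = 2^3 · 5331, so s = 3 and d = 5331.
x_0 = 22290^5331 mod 42649 = 13556.
x_1 = 13556^2 mod 42649 = 33244.
x_2 = 33244^2 mod 42649 = 42648.

13556, 33244, 42648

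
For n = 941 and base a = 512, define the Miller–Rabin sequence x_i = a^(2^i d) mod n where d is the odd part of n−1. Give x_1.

940

n − 1 = 940 = 2^2 · 235, so s = 2 and d = 235.
Repeated squaring mod 941: 512^1 ≡ 512, 512^2 ≡ 546, 512^4 ≡ 760, 512^8 ≡ 767, 512^16 ≡ 164, 512^32 ≡ 548, 512^64 ≡ 125, 512^128 ≡ 569.
235 = 128 + 64 + 32 + 8 + 2 + 1, so 512^235 ≡ 569·125·548·767·546·512 ≡ 844 (mod 941).
x_0 = 844.
x_1 = 844^2 mod 941 = 940.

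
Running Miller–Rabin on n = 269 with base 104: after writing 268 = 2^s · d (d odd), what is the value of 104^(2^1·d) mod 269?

n − 1 = 268 = 2^2 · 67, so s = 2 and d = 67.
x_0 = 104^67 mod 269 = 187.
x_1 = 187^2 mod 269 = 268.

268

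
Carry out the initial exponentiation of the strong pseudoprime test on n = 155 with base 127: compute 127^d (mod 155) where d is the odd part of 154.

22

n − 1 = 154 = 2^1 · 77, so s = 1 and d = 77.
127^77 mod 155 = 22.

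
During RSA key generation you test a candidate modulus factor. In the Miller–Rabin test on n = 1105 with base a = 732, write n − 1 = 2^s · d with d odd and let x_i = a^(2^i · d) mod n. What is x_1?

664

n − 1 = 1104 = 2^4 · 69, so s = 4 and d = 69.
x_0 = 732^69 mod 1105 = 987.
x_1 = 987^2 mod 1105 = 664.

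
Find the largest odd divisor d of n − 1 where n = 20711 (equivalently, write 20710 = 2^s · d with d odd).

Halving: 20710 → 10355; 10355 is odd.
So 20710 = 2^1 · 10355.

10355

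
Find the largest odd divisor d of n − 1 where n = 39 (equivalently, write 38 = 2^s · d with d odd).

19

Halving: 38 → 19; 19 is odd.
So 38 = 2^1 · 19.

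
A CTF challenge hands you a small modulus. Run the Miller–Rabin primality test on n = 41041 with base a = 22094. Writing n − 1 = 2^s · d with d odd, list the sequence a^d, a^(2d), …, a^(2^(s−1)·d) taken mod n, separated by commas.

2738, 27182, 1, 1

n − 1 = 41040 = 2^4 · 2565, so s = 4 and d = 2565.
x_0 = 22094^2565 mod 41041 = 2738.
x_1 = 2738^2 mod 41041 = 27182.
x_2 = 27182^2 mod 41041 = 1.
x_3 = 1^2 mod 41041 = 1.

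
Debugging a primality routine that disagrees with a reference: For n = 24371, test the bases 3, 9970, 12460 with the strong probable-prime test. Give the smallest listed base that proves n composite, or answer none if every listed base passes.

none

n − 1 = 24370 = 2^1 · 12185, so s = 1 and d = 12185.
Base 3: x_0 = 3^12185 mod 24371 = 1. x_0 = 1, so 3 is not a witness.
Base 9970: x_0 = 9970^12185 mod 24371 = 24370. x_0 = 24370 ≡ −1, so 9970 is not a witness.
Base 12460: x_0 = 12460^12185 mod 24371 = 1. x_0 = 1, so 12460 is not a witness.
No listed base is a witness for 24371.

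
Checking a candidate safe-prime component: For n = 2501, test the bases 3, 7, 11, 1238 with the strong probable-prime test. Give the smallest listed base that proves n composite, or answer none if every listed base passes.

n − 1 = 2500 = 2^2 · 625, so s = 2 and d = 625.
Base 3: x_0 = 3^625 mod 2501 = 2012. x_0 is neither 1 nor 2500, so continue squaring. x_1 = 2012^2 mod 2501 = 1526. Reached i = s−1 = 1 without hitting −1: 3 is a Miller–Rabin witness and 2501 is composite.
Base 7: x_0 = 7^625 mod 2501 = 2053. x_0 is neither 1 nor 2500, so continue squaring. x_1 = 2053^2 mod 2501 = 624. Reached i = s−1 = 1 without hitting −1: 7 is a Miller–Rabin witness and 2501 is composite.
Base 11: x_0 = 11^625 mod 2501 = 1719. x_0 is neither 1 nor 2500, so continue squaring. x_1 = 1719^2 mod 2501 = 1280. Reached i = s−1 = 1 without hitting −1: 11 is a Miller–Rabin witness and 2501 is composite.
Base 1238: x_0 = 1238^625 mod 2501 = 1321. x_0 is neither 1 nor 2500, so continue squaring. x_1 = 1321^2 mod 2501 = 1844. Reached i = s−1 = 1 without hitting −1: 1238 is a Miller–Rabin witness and 2501 is composite.
The smallest witness among the given bases is 3.

3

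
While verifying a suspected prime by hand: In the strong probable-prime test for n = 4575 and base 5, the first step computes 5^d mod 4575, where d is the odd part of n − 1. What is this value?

350

n − 1 = 4574 = 2^1 · 2287, so s = 1 and d = 2287.
5^2287 mod 4575 = 350.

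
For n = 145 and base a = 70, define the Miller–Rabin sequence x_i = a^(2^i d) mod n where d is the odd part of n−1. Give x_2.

30

n − 1 = 144 = 2^4 · 9, so s = 4 and d = 9.
Repeated squaring mod 145: 70^1 ≡ 70, 70^2 ≡ 115, 70^4 ≡ 30, 70^8 ≡ 30.
9 = 8 + 1, so 70^9 ≡ 30·70 ≡ 70 (mod 145).
x_0 = 70.
x_1 = 70^2 mod 145 = 115.
x_2 = 115^2 mod 145 = 30.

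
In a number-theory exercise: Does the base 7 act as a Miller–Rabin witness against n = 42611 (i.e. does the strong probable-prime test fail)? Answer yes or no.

no

n − 1 = 42610 = 2^1 · 21305, so s = 1 and d = 21305.
x_0 = 7^21305 mod 42611 = 42610.
x_0 = 42610 ≡ −1, so 7 is not a witness.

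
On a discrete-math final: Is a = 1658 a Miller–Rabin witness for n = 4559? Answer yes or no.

yes

n − 1 = 4558 = 2^1 · 2279, so s = 1 and d = 2279.
x_0 = 1658^2279 mod 4559 = 442.
x_0 ∉ {1, 4558} and s = 1, so 1658 is a Miller–Rabin witness and 4559 is composite.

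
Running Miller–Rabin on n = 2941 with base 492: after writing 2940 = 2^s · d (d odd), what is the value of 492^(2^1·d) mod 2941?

2024

n − 1 = 2940 = 2^2 · 735, so s = 2 and d = 735.
Repeated squaring mod 2941: 492^1 ≡ 492, 492^2 ≡ 902, 492^4 ≡ 1888, 492^8 ≡ 52, 492^16 ≡ 2704, 492^32 ≡ 290, 492^64 ≡ 1752, 492^128 ≡ 2041, 492^256 ≡ 1225, 492^512 ≡ 715.
735 = 512 + 128 + 64 + 16 + 8 + 4 + 2 + 1, so 492^735 ≡ 715·2041·1752·2704·52·1888·902·492 ≡ 1546 (mod 2941).
x_0 = 1546.
x_1 = 1546^2 mod 2941 = 2024.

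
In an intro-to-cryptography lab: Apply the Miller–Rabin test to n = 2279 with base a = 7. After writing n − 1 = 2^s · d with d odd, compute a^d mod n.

1069

n − 1 = 2278 = 2^1 · 1139, so s = 1 and d = 1139.
Repeated squaring mod 2279: 7^1 ≡ 7, 7^2 ≡ 49, 7^4 ≡ 122, 7^8 ≡ 1210, 7^16 ≡ 982, 7^32 ≡ 307, 7^64 ≡ 810, 7^128 ≡ 2027, 7^256 ≡ 1971, 7^512 ≡ 1425, 7^1024 ≡ 36.
1139 = 1024 + 64 + 32 + 16 + 2 + 1, so 7^1139 ≡ 36·810·307·982·49·7 ≡ 1069 (mod 2279).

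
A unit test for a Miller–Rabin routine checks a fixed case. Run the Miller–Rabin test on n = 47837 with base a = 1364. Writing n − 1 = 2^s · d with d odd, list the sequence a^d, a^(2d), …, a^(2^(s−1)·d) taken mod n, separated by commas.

1, 1

n − 1 = 47836 = 2^2 · 11959, so s = 2 and d = 11959.
x_0 = 1364^11959 mod 47837 = 1.
x_1 = 1^2 mod 47837 = 1.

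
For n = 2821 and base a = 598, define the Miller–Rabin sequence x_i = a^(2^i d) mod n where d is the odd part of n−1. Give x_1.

n − 1 = 2820 = 2^2 · 705, so s = 2 and d = 705.
Repeated squaring mod 2821: 598^1 ≡ 598, 598^2 ≡ 2158, 598^4 ≡ 2314, 598^8 ≡ 338, 598^16 ≡ 1404, 598^32 ≡ 2158, 598^64 ≡ 2314, 598^128 ≡ 338, 598^256 ≡ 1404, 598^512 ≡ 2158.
705 = 512 + 128 + 64 + 1, so 598^705 ≡ 2158·338·2314·598 ≡ 559 (mod 2821).
x_0 = 559.
x_1 = 559^2 mod 2821 = 2171.

2171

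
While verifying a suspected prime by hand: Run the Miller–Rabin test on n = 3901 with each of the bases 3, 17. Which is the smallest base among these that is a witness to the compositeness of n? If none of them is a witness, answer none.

n − 1 = 3900 = 2^2 · 975, so s = 2 and d = 975.
Base 3: x_0 = 3^975 mod 3901 = 3327. x_0 is neither 1 nor 3900, so continue squaring. x_1 = 3327^2 mod 3901 = 1792. Reached i = s−1 = 1 without hitting −1: 3 is a Miller–Rabin witness and 3901 is composite.
Base 17: x_0 = 17^975 mod 3901 = 3217. x_0 is neither 1 nor 3900, so continue squaring. x_1 = 3217^2 mod 3901 = 3637. Reached i = s−1 = 1 without hitting −1: 17 is a Miller–Rabin witness and 3901 is composite.
The smallest witness among the given bases is 3.

3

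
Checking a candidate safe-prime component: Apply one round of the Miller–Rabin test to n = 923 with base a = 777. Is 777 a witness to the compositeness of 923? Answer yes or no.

yes

n − 1 = 922 = 2^1 · 461, so s = 1 and d = 461.
x_0 = 777^461 mod 923 = 732.
x_0 ∉ {1, 922} and s = 1, so 777 is a Miller–Rabin witness and 923 is composite.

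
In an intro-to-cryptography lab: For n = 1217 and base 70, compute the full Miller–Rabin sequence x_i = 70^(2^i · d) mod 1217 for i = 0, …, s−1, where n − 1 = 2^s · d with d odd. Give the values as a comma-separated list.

895, 239, 1139, 1216, 1, 1

n − 1 = 1216 = 2^6 · 19, so s = 6 and d = 19.
x_0 = 70^19 mod 1217 = 895.
x_1 = 895^2 mod 1217 = 239.
x_2 = 239^2 mod 1217 = 1139.
x_3 = 1139^2 mod 1217 = 1216.
x_4 = 1216^2 mod 1217 = 1.
x_5 = 1^2 mod 1217 = 1.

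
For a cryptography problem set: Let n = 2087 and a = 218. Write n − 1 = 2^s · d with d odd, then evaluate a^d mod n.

1

n − 1 = 2086 = 2^1 · 1043, so s = 1 and d = 1043.
Repeated squaring mod 2087: 218^1 ≡ 218, 218^2 ≡ 1610, 218^4 ≡ 46, 218^8 ≡ 29, 218^16 ≡ 841, 218^32 ≡ 1875, 218^64 ≡ 1117, 218^128 ≡ 1750, 218^256 ≡ 871, 218^512 ≡ 1060, 218^1024 ≡ 794.
1043 = 1024 + 16 + 2 + 1, so 218^1043 ≡ 794·841·1610·218 ≡ 1 (mod 2087).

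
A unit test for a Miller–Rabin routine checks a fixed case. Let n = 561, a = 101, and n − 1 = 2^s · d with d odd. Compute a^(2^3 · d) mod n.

n − 1 = 560 = 2^4 · 35, so s = 4 and d = 35.
x_0 = 101^35 mod 561 = 560.
x_1 = 560^2 mod 561 = 1.
x_2 = 1^2 mod 561 = 1.
x_3 = 1^2 mod 561 = 1.

1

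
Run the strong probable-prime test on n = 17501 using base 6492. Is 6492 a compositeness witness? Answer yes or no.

n − 1 = 17500 = 2^2 · 4375, so s = 2 and d = 4375.
Repeated squaring mod 17501: 6492^1 ≡ 6492, 6492^2 ≡ 3656, 6492^4 ≡ 13073, 6492^8 ≡ 6064, 6492^16 ≡ 2495, 6492^32 ≡ 12170, 6492^64 ≡ 15438, 6492^128 ≡ 3226, 6492^256 ≡ 11482, 6492^512 ≡ 1291, 6492^1024 ≡ 4086, 6492^2048 ≡ 16943, 6492^4096 ≡ 13847.
4375 = 4096 + 256 + 16 + 4 + 2 + 1, so 6492^4375 ≡ 13847·11482·2495·13073·3656·6492 ≡ 945 (mod 17501).
x_0 = 6492^4375 mod 17501 = 945.
x_0 is neither 1 nor 17500, so continue squaring.
x_1 = 945^2 mod 17501 = 474.
Reached i = s−1 = 1 without hitting −1: 6492 is a Miller–Rabin witness and 17501 is composite.

yes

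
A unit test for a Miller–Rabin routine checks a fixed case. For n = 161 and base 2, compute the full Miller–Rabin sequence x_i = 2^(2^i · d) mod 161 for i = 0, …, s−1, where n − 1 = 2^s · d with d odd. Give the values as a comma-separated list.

32, 58, 144, 128, 123

n − 1 = 160 = 2^5 · 5, so s = 5 and d = 5.
x_0 = 2^5 mod 161 = 32.
x_1 = 32^2 mod 161 = 58.
x_2 = 58^2 mod 161 = 144.
x_3 = 144^2 mod 161 = 128.
x_4 = 128^2 mod 161 = 123.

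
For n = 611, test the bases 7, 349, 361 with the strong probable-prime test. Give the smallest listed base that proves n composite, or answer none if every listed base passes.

7

n − 1 = 610 = 2^1 · 305, so s = 1 and d = 305.
Base 7: x_0 = 7^305 mod 611 = 102. x_0 ∉ {1, 610} and s = 1, so 7 is a Miller–Rabin witness and 611 is composite.
Base 349: x_0 = 349^305 mod 611 = 605. x_0 ∉ {1, 610} and s = 1, so 349 is a Miller–Rabin witness and 611 is composite.
Base 361: x_0 = 361^305 mod 611 = 316. x_0 ∉ {1, 610} and s = 1, so 361 is a Miller–Rabin witness and 611 is composite.
The smallest witness among the given bases is 7.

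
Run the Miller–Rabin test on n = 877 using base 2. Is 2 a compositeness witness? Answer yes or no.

n − 1 = 876 = 2^2 · 219, so s = 2 and d = 219.
Repeated squaring mod 877: 2^1 ≡ 2, 2^2 ≡ 4, 2^4 ≡ 16, 2^8 ≡ 256, 2^16 ≡ 638, 2^32 ≡ 116, 2^64 ≡ 301, 2^128 ≡ 270.
219 = 128 + 64 + 16 + 8 + 2 + 1, so 2^219 ≡ 270·301·638·256·4·2 ≡ 151 (mod 877).
x_0 = 2^219 mod 877 = 151.
x_0 is neither 1 nor 876, so continue squaring.
x_1 = 151^2 mod 877 = 876.
x_1 ≡ −1, so 2 is not a witness.

no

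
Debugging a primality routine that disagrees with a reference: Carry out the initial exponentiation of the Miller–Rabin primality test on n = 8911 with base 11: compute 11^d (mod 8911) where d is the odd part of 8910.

n − 1 = 8910 = 2^1 · 4455, so s = 1 and d = 4455.
11^4455 mod 8911 = 267.

267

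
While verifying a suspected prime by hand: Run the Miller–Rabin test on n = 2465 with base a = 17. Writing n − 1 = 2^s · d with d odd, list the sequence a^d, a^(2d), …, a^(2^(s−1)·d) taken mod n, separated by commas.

17, 289, 2176, 2176, 2176

n − 1 = 2464 = 2^5 · 77, so s = 5 and d = 77.
x_0 = 17^77 mod 2465 = 17.
x_1 = 17^2 mod 2465 = 289.
x_2 = 289^2 mod 2465 = 2176.
x_3 = 2176^2 mod 2465 = 2176.
x_4 = 2176^2 mod 2465 = 2176.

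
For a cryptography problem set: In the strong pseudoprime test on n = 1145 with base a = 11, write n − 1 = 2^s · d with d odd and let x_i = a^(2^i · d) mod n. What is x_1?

676

n − 1 = 1144 = 2^3 · 143, so s = 3 and d = 143.
By repeated squaring, 11^143 ≡ 26 (mod 1145).
x_0 = 26.
x_1 = 26^2 mod 1145 = 676.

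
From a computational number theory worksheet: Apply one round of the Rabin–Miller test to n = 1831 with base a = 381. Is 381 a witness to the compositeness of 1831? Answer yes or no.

n − 1 = 1830 = 2^1 · 915, so s = 1 and d = 915.
x_0 = 381^915 mod 1831 = 1830.
x_0 = 1830 ≡ −1, so 381 is not a witness.

no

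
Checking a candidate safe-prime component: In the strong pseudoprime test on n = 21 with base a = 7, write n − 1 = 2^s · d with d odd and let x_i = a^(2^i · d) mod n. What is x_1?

7

n − 1 = 20 = 2^2 · 5, so s = 2 and d = 5.
x_0 = 7^5 mod 21 = 7.
x_1 = 7^2 mod 21 = 7.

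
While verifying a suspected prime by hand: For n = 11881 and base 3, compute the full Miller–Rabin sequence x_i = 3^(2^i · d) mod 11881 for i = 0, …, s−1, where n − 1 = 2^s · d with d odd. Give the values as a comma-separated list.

11773, 11664, 11446

n − 1 = 11880 = 2^3 · 1485, so s = 3 and d = 1485.
x_0 = 3^1485 mod 11881 = 11773.
x_1 = 11773^2 mod 11881 = 11664.
x_2 = 11664^2 mod 11881 = 11446.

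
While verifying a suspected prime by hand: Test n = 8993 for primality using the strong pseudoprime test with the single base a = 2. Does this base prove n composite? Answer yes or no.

yes

n − 1 = 8992 = 2^5 · 281, so s = 5 and d = 281.
x_0 = 2^281 mod 8993 = 8689.
x_0 is neither 1 nor 8992, so continue squaring.
x_1 = 8689^2 mod 8993 = 2486.
x_2 = 2486^2 mod 8993 = 2005.
x_3 = 2005^2 mod 8993 = 154.
x_4 = 154^2 mod 8993 = 5730.
Reached i = s−1 = 4 without hitting −1: 2 is a Miller–Rabin witness and 8993 is composite.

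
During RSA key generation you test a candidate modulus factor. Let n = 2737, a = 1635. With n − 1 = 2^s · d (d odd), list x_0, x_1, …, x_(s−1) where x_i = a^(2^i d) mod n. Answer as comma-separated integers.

n − 1 = 2736 = 2^4 · 171, so s = 4 and d = 171.
x_0 = 1635^171 mod 2737 = 1996.
x_1 = 1996^2 mod 2737 = 1681.
x_2 = 1681^2 mod 2737 = 1177.
x_3 = 1177^2 mod 2737 = 407.

1996, 1681, 1177, 407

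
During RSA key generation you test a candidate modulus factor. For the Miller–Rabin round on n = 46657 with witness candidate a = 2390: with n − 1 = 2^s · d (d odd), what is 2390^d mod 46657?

19690

n − 1 = 46656 = 2^6 · 729, so s = 6 and d = 729.
2390^729 mod 46657 = 19690.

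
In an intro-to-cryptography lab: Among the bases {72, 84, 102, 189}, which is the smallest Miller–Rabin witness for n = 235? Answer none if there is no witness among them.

72

n − 1 = 234 = 2^1 · 117, so s = 1 and d = 117.
Base 72: x_0 = 72^117 mod 235 = 202. x_0 ∉ {1, 234} and s = 1, so 72 is a Miller–Rabin witness and 235 is composite.
Base 84: x_0 = 84^117 mod 235 = 194. x_0 ∉ {1, 234} and s = 1, so 84 is a Miller–Rabin witness and 235 is composite.
Base 102: x_0 = 102^117 mod 235 = 17. x_0 ∉ {1, 234} and s = 1, so 102 is a Miller–Rabin witness and 235 is composite.
Base 189: x_0 = 189^117 mod 235 = 189. x_0 ∉ {1, 234} and s = 1, so 189 is a Miller–Rabin witness and 235 is composite.
The smallest witness among the given bases is 72.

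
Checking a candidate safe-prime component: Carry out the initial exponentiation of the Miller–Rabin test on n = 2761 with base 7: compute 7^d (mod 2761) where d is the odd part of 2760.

2463

n − 1 = 2760 = 2^3 · 345, so s = 3 and d = 345.
7^345 mod 2761 = 2463.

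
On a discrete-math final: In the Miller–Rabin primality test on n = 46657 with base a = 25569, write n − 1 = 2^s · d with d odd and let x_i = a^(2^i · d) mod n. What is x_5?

1

n − 1 = 46656 = 2^6 · 729, so s = 6 and d = 729.
Repeated squaring mod 46657: 25569^1 ≡ 25569, 25569^2 ≡ 15877, 25569^4 ≡ 38015, 25569^8 ≡ 32964, 25569^16 ≡ 30423, 25569^32 ≡ 24020, 25569^64 ≡ 46595, 25569^128 ≡ 3844, 25569^256 ≡ 32724, 25569^512 ≡ 35369.
729 = 512 + 128 + 64 + 16 + 8 + 1, so 25569^729 ≡ 35369·3844·46595·30423·32964·25569 ≡ 7912 (mod 46657).
x_0 = 7912.
x_1 = 7912^2 mod 46657 = 32707.
x_2 = 32707^2 mod 46657 = 42810.
x_3 = 42810^2 mod 46657 = 9140.
x_4 = 9140^2 mod 46657 = 23570.
x_5 = 23570^2 mod 46657 = 1.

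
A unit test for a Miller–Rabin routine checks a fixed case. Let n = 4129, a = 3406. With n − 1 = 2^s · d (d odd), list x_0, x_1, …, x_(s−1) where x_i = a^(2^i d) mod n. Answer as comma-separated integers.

n − 1 = 4128 = 2^5 · 129, so s = 5 and d = 129.
x_0 = 3406^129 mod 4129 = 3234.
x_1 = 3234^2 mod 4129 = 4128.
x_2 = 4128^2 mod 4129 = 1.
x_3 = 1^2 mod 4129 = 1.
x_4 = 1^2 mod 4129 = 1.

3234, 4128, 1, 1, 1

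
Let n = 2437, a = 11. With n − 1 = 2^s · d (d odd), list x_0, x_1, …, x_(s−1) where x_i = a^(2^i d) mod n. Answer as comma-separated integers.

398, 2436

n − 1 = 2436 = 2^2 · 609, so s = 2 and d = 609.
x_0 = 11^609 mod 2437 = 398.
x_1 = 398^2 mod 2437 = 2436.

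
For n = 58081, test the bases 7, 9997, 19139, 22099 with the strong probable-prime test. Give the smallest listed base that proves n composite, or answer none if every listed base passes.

7

n − 1 = 58080 = 2^5 · 1815, so s = 5 and d = 1815.
Base 7: x_0 = 7^1815 mod 58081 = 7360. x_0 is neither 1 nor 58080, so continue squaring. x_1 = 7360^2 mod 58081 = 38108. x_2 = 38108^2 mod 58081 = 20421. x_3 = 20421^2 mod 58081 = 53742. x_4 = 53742^2 mod 58081 = 8677. Reached i = s−1 = 4 without hitting −1: 7 is a Miller–Rabin witness and 58081 is composite.
Base 9997: x_0 = 9997^1815 mod 58081 = 25554. x_0 is neither 1 nor 58080, so continue squaring. x_1 = 25554^2 mod 58081 = 2233. x_2 = 2233^2 mod 58081 = 49404. x_3 = 49404^2 mod 58081 = 17353. x_4 = 17353^2 mod 58081 = 34705. Reached i = s−1 = 4 without hitting −1: 9997 is a Miller–Rabin witness and 58081 is composite.
Base 19139: x_0 = 19139^1815 mod 58081 = 47237. x_0 is neither 1 nor 58080, so continue squaring. x_1 = 47237^2 mod 58081 = 36392. x_2 = 36392^2 mod 58081 = 14702. x_3 = 14702^2 mod 58081 = 29403. x_4 = 29403^2 mod 58081 = 724. Reached i = s−1 = 4 without hitting −1: 19139 is a Miller–Rabin witness and 58081 is composite.
Base 22099: x_0 = 22099^1815 mod 58081 = 43992. x_0 is neither 1 nor 58080, so continue squaring. x_1 = 43992^2 mod 58081 = 37144. x_2 = 37144^2 mod 58081 = 20662. x_3 = 20662^2 mod 58081 = 22894. x_4 = 22894^2 mod 58081 = 12292. Reached i = s−1 = 4 without hitting −1: 22099 is a Miller–Rabin witness and 58081 is composite.
The smallest witness among the given bases is 7.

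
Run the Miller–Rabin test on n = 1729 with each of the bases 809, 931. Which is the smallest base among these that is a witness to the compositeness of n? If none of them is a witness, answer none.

931

n − 1 = 1728 = 2^6 · 27, so s = 6 and d = 27.
Base 809: x_0 = 809^27 mod 1729 = 1. x_0 = 1, so 809 is not a witness.
Base 931: x_0 = 931^27 mod 1729 = 798. x_0 is neither 1 nor 1728, so continue squaring. x_1 = 798^2 mod 1729 = 532. x_2 = 532^2 mod 1729 = 1197. x_3 = 1197^2 mod 1729 = 1197. x_4 = 1197^2 mod 1729 = 1197. x_5 = 1197^2 mod 1729 = 1197. Reached i = s−1 = 5 without hitting −1: 931 is a Miller–Rabin witness and 1729 is composite.
The smallest witness among the given bases is 931.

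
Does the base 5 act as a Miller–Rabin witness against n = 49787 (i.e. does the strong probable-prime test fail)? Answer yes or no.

n − 1 = 49786 = 2^1 · 24893, so s = 1 and d = 24893.
x_0 = 5^24893 mod 49787 = 49786.
x_0 = 49786 ≡ −1, so 5 is not a witness.

no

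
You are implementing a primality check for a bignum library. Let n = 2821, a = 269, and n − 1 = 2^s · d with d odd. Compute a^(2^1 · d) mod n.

n − 1 = 2820 = 2^2 · 705, so s = 2 and d = 705.
Repeated squaring mod 2821: 269^1 ≡ 269, 269^2 ≡ 1836, 269^4 ≡ 2622, 269^8 ≡ 107, 269^16 ≡ 165, 269^32 ≡ 1836, 269^64 ≡ 2622, 269^128 ≡ 107, 269^256 ≡ 165, 269^512 ≡ 1836.
705 = 512 + 128 + 64 + 1, so 269^705 ≡ 1836·107·2622·269 ≡ 1301 (mod 2821).
x_0 = 1301.
x_1 = 1301^2 mod 2821 = 1.

1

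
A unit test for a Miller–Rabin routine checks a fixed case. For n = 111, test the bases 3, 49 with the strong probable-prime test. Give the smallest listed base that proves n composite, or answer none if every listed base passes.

3

n − 1 = 110 = 2^1 · 55, so s = 1 and d = 55.
Base 3: x_0 = 3^55 mod 111 = 3. x_0 ∉ {1, 110} and s = 1, so 3 is a Miller–Rabin witness and 111 is composite.
Base 49: x_0 = 49^55 mod 111 = 49. x_0 ∉ {1, 110} and s = 1, so 49 is a Miller–Rabin witness and 111 is composite.
The smallest witness among the given bases is 3.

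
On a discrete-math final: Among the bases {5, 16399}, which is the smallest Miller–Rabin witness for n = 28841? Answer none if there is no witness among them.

n − 1 = 28840 = 2^3 · 3605, so s = 3 and d = 3605.
Base 5: x_0 = 5^3605 mod 28841 = 15507. x_0 is neither 1 nor 28840, so continue squaring. x_1 = 15507^2 mod 28841 = 19632. x_2 = 19632^2 mod 28841 = 13141. Reached i = s−1 = 2 without hitting −1: 5 is a Miller–Rabin witness and 28841 is composite.
Base 16399: x_0 = 16399^3605 mod 28841 = 18139. x_0 is neither 1 nor 28840, so continue squaring. x_1 = 18139^2 mod 28841 = 5193. x_2 = 5193^2 mod 28841 = 914. Reached i = s−1 = 2 without hitting −1: 16399 is a Miller–Rabin witness and 28841 is composite.
The smallest witness among the given bases is 5.

5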